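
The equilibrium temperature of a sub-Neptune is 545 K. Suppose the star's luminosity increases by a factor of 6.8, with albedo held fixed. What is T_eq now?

T_eq ≈ 880 K

T_eq ∝ L^(1/4) · d^(−1/2).
T′ = 545 × 6.8^(1/4) = 880 K.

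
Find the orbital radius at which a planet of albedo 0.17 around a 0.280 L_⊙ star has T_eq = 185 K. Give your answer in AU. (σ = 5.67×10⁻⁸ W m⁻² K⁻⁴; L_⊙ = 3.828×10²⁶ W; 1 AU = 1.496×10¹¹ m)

d ≈ 1.09 AU

L = 0.280 × 3.828×10²⁶ = 1.07×10²⁶ W.
From T_eq⁴ = L(1−A)/(16πσd²): d = √[L(1−A)/(16πσT_eq⁴)].
d = √[1.07×10²⁶ × 0.83 / (16π × 5.67×10⁻⁸ × (185)⁴)] = 1.63×10¹¹ m = 1.09 AU.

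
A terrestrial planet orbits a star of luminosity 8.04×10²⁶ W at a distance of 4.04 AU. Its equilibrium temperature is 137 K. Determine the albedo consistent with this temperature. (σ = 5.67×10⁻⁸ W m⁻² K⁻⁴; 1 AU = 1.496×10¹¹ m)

d = 4.04 AU = 6.04×10¹¹ m.
Flux: S = L/(4πd²) = 8.04×10²⁶/(4π×(6.04×10¹¹)²) = 175 W m⁻².
From T_eq⁴ = S(1−A)/(4σ): 1−A = 4σT_eq⁴/S.
1−A = 4 × 5.67×10⁻⁸ × (137)⁴ / 175 = 0.456.

A ≈ 0.54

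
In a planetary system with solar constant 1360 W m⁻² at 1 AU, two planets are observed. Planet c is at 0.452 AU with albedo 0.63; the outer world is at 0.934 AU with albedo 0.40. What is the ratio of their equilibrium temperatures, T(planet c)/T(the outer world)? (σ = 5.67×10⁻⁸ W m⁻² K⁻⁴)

T_eq = [S₀(1−A)/(4σd²)]^(1/4), so T ∝ (1−A)^(1/4) / √d.
T₁ = [1360×0.37/(4×5.67×10⁻⁸×0.452²)]^(1/4) = 322.82 K.
T₂ = [1360×0.60/(4×5.67×10⁻⁸×0.934²)]^(1/4) = 253.42 K.

T₁/T₂ ≈ 1.274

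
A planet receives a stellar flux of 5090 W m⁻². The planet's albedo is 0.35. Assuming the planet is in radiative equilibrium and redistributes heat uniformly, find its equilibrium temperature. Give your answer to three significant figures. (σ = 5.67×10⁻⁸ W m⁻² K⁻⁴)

Energy balance: absorbed = emitted ⇒ πR²·S(1−A) = 4πR²·σT_eq⁴, so T_eq⁴ = S(1−A)/(4σ).
T_eq = [5090 × 0.65 / (4 × 5.67×10⁻⁸)]^(1/4) = (1.46×10¹⁰)^(1/4) = 348 K.

T_eq ≈ 348 K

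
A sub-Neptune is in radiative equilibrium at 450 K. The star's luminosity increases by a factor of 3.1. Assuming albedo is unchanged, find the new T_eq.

T_eq ∝ L^(1/4) · d^(−1/2).
T′ = 450 × 3.1^(1/4) = 597 K.

T_eq ≈ 597 K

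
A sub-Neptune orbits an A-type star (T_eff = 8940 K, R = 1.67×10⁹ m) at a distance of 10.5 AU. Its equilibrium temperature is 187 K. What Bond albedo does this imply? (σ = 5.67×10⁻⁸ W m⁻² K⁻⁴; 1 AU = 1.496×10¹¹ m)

A ≈ 0.32

d = 10.5 AU = 1.57×10¹² m.
L = 4πR_⋆²σT_⋆⁴ = 4π(1.67×10⁹)² × 5.67×10⁻⁸ × (8940)⁴ = 1.27×10²⁸ W.
S = L/(4πd²) = 409 W m⁻².
From T_eq⁴ = S(1−A)/(4σ): 1−A = 4σT_eq⁴/S.
1−A = 4 × 5.67×10⁻⁸ × (187)⁴ / 409 = 0.677.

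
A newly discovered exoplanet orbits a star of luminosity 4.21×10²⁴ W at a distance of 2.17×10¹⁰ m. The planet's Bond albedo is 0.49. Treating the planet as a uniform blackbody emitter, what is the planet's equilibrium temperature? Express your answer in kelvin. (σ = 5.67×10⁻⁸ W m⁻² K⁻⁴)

T_eq ≈ 200 K

Flux: S = L/(4πd²) = 4.21×10²⁴/(4π×(2.17×10¹⁰)²) = 711 W m⁻².
Energy balance: absorbed = emitted ⇒ πR²·S(1−A) = 4πR²·σT_eq⁴, so T_eq⁴ = S(1−A)/(4σ).
T_eq = [711 × 0.51 / (4 × 5.67×10⁻⁸)]^(1/4) = (1.60×10⁹)^(1/4) = 200 K.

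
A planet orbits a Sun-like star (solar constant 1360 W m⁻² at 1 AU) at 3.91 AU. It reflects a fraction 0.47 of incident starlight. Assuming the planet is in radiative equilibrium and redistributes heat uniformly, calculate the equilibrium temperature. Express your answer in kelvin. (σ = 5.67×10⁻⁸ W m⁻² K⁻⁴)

T_eq ≈ 120 K

Flux at 3.91 AU: S = 1360/3.91² = 89.0 W m⁻².
Energy balance: absorbed = emitted ⇒ πR²·S(1−A) = 4πR²·σT_eq⁴, so T_eq⁴ = S(1−A)/(4σ).
T_eq = [89.0 × 0.53 / (4 × 5.67×10⁻⁸)]^(1/4) = (2.08×10⁸)^(1/4) = 120 K.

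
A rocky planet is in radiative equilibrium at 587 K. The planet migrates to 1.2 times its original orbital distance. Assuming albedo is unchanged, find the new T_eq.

T_eq ≈ 536 K

T_eq ∝ L^(1/4) · d^(−1/2).
T′ = 587 / 1.2^(1/2) = 536 K.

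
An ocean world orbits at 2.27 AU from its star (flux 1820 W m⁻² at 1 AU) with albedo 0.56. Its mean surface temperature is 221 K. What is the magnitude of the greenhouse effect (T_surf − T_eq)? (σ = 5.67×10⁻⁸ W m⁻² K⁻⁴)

S = 1820/2.27² = 353.2 W m⁻².
T_eq = [S(1−A)/(4σ)]^(1/4) = [353.2×0.44/(4×5.67×10⁻⁸)]^(1/4) = 161.8 K.
ΔT = T_surf − T_eq = 221 − 161.8.

ΔT ≈ 59.2 K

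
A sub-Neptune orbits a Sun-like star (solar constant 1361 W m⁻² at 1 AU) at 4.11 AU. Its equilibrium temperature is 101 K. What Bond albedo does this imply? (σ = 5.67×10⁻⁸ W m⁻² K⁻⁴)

Flux at 4.11 AU: S = 1361/4.11² = 80.6 W m⁻².
From T_eq⁴ = S(1−A)/(4σ): 1−A = 4σT_eq⁴/S.
1−A = 4 × 5.67×10⁻⁸ × (101)⁴ / 80.6 = 0.293.

A ≈ 0.71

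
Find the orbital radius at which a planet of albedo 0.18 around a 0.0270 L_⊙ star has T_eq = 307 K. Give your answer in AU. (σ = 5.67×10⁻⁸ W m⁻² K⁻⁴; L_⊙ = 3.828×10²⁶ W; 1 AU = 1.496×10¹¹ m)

d ≈ 0.122 AU

L = 0.0270 × 3.828×10²⁶ = 1.03×10²⁵ W.
From T_eq⁴ = L(1−A)/(16πσd²): d = √[L(1−A)/(16πσT_eq⁴)].
d = √[1.03×10²⁵ × 0.82 / (16π × 5.67×10⁻⁸ × (307)⁴)] = 1.83×10¹⁰ m = 0.122 AU.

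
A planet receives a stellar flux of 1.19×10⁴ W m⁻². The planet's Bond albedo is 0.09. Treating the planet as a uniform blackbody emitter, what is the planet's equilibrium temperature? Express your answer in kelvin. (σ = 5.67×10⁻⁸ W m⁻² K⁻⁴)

T_eq ≈ 467 K

Energy balance: absorbed = emitted ⇒ πR²·S(1−A) = 4πR²·σT_eq⁴, so T_eq⁴ = S(1−A)/(4σ).
T_eq = [1.19×10⁴ × 0.91 / (4 × 5.67×10⁻⁸)]^(1/4) = (4.77×10¹⁰)^(1/4) = 467 K.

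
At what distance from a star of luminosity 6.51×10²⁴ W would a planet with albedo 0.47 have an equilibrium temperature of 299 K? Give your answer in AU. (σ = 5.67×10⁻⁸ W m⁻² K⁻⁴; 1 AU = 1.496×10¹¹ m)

From T_eq⁴ = L(1−A)/(16πσd²): d = √[L(1−A)/(16πσT_eq⁴)].
d = √[6.51×10²⁴ × 0.53 / (16π × 5.67×10⁻⁸ × (299)⁴)] = 1.23×10¹⁰ m = 0.0823 AU.

d ≈ 0.0823 AU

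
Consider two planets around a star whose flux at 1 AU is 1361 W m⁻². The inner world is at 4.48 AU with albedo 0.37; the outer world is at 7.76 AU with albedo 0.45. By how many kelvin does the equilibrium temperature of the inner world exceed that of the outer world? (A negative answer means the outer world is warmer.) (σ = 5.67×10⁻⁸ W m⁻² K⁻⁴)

T_eq = [S₀(1−A)/(4σd²)]^(1/4), so T ∝ (1−A)^(1/4) / √d.
T₁ = [1361×0.63/(4×5.67×10⁻⁸×4.48²)]^(1/4) = 117.15 K.
T₂ = [1361×0.55/(4×5.67×10⁻⁸×7.76²)]^(1/4) = 86.04 K.

ΔT ≈ 31.1 K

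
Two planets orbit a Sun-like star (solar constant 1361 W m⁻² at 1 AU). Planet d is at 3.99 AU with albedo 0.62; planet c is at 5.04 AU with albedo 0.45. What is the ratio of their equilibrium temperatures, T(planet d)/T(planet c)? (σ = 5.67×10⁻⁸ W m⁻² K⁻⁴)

T₁/T₂ ≈ 1.025

T_eq = [S₀(1−A)/(4σd²)]^(1/4), so T ∝ (1−A)^(1/4) / √d.
T₁ = [1361×0.38/(4×5.67×10⁻⁸×3.99²)]^(1/4) = 109.40 K.
T₂ = [1361×0.55/(4×5.67×10⁻⁸×5.04²)]^(1/4) = 106.77 K.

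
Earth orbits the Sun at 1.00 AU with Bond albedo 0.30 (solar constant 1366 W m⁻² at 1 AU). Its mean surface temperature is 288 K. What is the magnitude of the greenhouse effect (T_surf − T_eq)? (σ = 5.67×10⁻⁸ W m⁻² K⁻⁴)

ΔT ≈ 33.2 K

S = 1366/1.00² = 1366 W m⁻².
T_eq = [S(1−A)/(4σ)]^(1/4) = [1366×0.70/(4×5.67×10⁻⁸)]^(1/4) = 254.8 K.
ΔT = T_surf − T_eq = 288 − 254.8.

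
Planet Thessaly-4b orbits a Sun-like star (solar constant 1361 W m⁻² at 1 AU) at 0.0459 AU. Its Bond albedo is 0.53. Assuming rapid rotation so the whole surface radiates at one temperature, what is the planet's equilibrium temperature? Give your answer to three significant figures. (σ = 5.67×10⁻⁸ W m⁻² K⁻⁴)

T_eq ≈ 1080 K

Flux at 0.0459 AU: S = 1361/0.0459² = 6.46×10⁵ W m⁻².
Energy balance: absorbed = emitted ⇒ πR²·S(1−A) = 4πR²·σT_eq⁴, so T_eq⁴ = S(1−A)/(4σ).
T_eq = [6.46×10⁵ × 0.47 / (4 × 5.67×10⁻⁸)]^(1/4) = (1.34×10¹²)^(1/4) = 1080 K.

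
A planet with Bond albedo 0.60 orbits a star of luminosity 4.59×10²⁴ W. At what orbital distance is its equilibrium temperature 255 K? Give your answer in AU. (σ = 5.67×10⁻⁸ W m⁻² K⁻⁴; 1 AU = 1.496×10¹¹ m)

From T_eq⁴ = L(1−A)/(16πσd²): d = √[L(1−A)/(16πσT_eq⁴)].
d = √[4.59×10²⁴ × 0.40 / (16π × 5.67×10⁻⁸ × (255)⁴)] = 1.23×10¹⁰ m = 0.0825 AU.

d ≈ 0.0825 AU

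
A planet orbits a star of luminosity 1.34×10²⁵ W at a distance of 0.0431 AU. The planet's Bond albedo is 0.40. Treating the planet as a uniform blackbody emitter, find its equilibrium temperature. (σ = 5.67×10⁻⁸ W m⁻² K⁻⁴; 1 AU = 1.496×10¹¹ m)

T_eq ≈ 510 K

d = 0.0431 AU = 6.45×10⁹ m.
Flux: S = L/(4πd²) = 1.34×10²⁵/(4π×(6.45×10⁹)²) = 2.56×10⁴ W m⁻².
Energy balance: absorbed = emitted ⇒ πR²·S(1−A) = 4πR²·σT_eq⁴, so T_eq⁴ = S(1−A)/(4σ).
T_eq = [2.56×10⁴ × 0.60 / (4 × 5.67×10⁻⁸)]^(1/4) = (6.79×10¹⁰)^(1/4) = 510 K.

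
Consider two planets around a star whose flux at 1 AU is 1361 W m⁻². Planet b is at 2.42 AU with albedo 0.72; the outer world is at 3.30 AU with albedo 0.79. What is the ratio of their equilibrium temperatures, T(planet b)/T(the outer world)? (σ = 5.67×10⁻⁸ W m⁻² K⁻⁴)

T₁/T₂ ≈ 1.255

T_eq = [S₀(1−A)/(4σd²)]^(1/4), so T ∝ (1−A)^(1/4) / √d.
T₁ = [1361×0.28/(4×5.67×10⁻⁸×2.42²)]^(1/4) = 130.15 K.
T₂ = [1361×0.21/(4×5.67×10⁻⁸×3.30²)]^(1/4) = 103.72 K.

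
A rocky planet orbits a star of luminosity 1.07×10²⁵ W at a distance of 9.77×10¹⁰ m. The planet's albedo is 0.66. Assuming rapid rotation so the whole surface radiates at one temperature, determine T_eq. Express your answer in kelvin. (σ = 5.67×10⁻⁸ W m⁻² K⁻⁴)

T_eq ≈ 108 K

Flux: S = L/(4πd²) = 1.07×10²⁵/(4π×(9.77×10¹⁰)²) = 89.2 W m⁻².
Energy balance: absorbed = emitted ⇒ πR²·S(1−A) = 4πR²·σT_eq⁴, so T_eq⁴ = S(1−A)/(4σ).
T_eq = [89.2 × 0.34 / (4 × 5.67×10⁻⁸)]^(1/4) = (1.34×10⁸)^(1/4) = 108 K.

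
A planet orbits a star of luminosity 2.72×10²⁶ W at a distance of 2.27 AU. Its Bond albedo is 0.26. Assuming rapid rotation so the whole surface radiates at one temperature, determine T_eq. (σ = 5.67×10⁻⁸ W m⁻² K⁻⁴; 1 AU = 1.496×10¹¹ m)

T_eq ≈ 157 K

d = 2.27 AU = 3.40×10¹¹ m.
Flux: S = L/(4πd²) = 2.72×10²⁶/(4π×(3.40×10¹¹)²) = 188 W m⁻².
Energy balance: absorbed = emitted ⇒ πR²·S(1−A) = 4πR²·σT_eq⁴, so T_eq⁴ = S(1−A)/(4σ).
T_eq = [188 × 0.74 / (4 × 5.67×10⁻⁸)]^(1/4) = (6.12×10⁸)^(1/4) = 157 K.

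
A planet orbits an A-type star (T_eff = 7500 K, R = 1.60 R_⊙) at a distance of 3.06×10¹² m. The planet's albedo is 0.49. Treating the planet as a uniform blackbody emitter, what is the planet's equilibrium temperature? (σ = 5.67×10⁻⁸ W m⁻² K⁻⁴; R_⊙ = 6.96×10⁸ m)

R_⋆ = 1.60 × 6.96×10⁸ = 1.11×10⁹ m.
L = 4πR_⋆²σT_⋆⁴ = 4π(1.11×10⁹)² × 5.67×10⁻⁸ × (7500)⁴ = 2.80×10²⁷ W.
S = L/(4πd²) = 23.8 W m⁻².
Energy balance: absorbed = emitted ⇒ πR²·S(1−A) = 4πR²·σT_eq⁴, so T_eq⁴ = S(1−A)/(4σ).
T_eq = [23.8 × 0.51 / (4 × 5.67×10⁻⁸)]^(1/4) = (5.34×10⁷)^(1/4) = 85.5 K.

T_eq ≈ 85.5 K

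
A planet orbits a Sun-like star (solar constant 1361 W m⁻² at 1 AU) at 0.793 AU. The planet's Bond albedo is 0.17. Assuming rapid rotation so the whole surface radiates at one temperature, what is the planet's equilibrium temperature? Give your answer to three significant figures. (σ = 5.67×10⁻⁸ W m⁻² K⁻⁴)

Flux at 0.793 AU: S = 1361/0.793² = 2160 W m⁻².
Energy balance: absorbed = emitted ⇒ πR²·S(1−A) = 4πR²·σT_eq⁴, so T_eq⁴ = S(1−A)/(4σ).
T_eq = [2160 × 0.83 / (4 × 5.67×10⁻⁸)]^(1/4) = (7.92×10⁹)^(1/4) = 298 K.

T_eq ≈ 298 K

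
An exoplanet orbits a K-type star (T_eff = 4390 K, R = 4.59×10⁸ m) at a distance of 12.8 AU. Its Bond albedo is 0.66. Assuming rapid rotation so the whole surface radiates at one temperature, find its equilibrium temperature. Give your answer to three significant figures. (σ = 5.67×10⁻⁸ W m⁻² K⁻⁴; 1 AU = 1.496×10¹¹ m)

T_eq ≈ 36.7 K

d = 12.8 AU = 1.91×10¹² m.
L = 4πR_⋆²σT_⋆⁴ = 4π(4.59×10⁸)² × 5.67×10⁻⁸ × (4390)⁴ = 5.58×10²⁵ W.
S = L/(4πd²) = 1.21 W m⁻².
Energy balance: absorbed = emitted ⇒ πR²·S(1−A) = 4πR²·σT_eq⁴, so T_eq⁴ = S(1−A)/(4σ).
T_eq = [1.21 × 0.34 / (4 × 5.67×10⁻⁸)]^(1/4) = (1.81×10⁶)^(1/4) = 36.7 K.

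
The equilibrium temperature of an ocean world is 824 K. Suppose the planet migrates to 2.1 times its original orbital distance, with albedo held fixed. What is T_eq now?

T_eq ≈ 569 K

T_eq ∝ L^(1/4) · d^(−1/2).
T′ = 824 / 2.1^(1/2) = 569 K.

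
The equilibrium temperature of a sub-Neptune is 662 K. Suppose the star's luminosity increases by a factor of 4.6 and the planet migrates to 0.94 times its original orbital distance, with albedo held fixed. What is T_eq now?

T_eq ≈ 1000 K

T_eq ∝ L^(1/4) · d^(−1/2).
T′ = 662 × 4.6^(1/4) / 0.94^(1/2) = 1000 K.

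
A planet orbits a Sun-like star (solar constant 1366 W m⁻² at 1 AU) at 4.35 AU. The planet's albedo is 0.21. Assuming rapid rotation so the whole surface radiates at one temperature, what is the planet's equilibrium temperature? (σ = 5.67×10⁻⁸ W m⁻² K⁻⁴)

T_eq ≈ 126 K

Flux at 4.35 AU: S = 1366/4.35² = 72.2 W m⁻².
Energy balance: absorbed = emitted ⇒ πR²·S(1−A) = 4πR²·σT_eq⁴, so T_eq⁴ = S(1−A)/(4σ).
T_eq = [72.2 × 0.79 / (4 × 5.67×10⁻⁸)]^(1/4) = (2.51×10⁸)^(1/4) = 126 K.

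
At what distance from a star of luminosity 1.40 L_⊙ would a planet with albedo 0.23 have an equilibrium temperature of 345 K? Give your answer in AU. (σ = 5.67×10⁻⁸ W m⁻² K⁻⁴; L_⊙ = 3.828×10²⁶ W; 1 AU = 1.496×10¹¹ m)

d ≈ 0.676 AU

L = 1.40 × 3.828×10²⁶ = 5.36×10²⁶ W.
From T_eq⁴ = L(1−A)/(16πσd²): d = √[L(1−A)/(16πσT_eq⁴)].
d = √[5.36×10²⁶ × 0.77 / (16π × 5.67×10⁻⁸ × (345)⁴)] = 1.01×10¹¹ m = 0.676 AU.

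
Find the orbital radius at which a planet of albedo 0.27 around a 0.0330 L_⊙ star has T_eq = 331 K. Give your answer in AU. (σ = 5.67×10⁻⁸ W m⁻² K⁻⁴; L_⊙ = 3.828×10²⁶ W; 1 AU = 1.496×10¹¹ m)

L = 0.0330 × 3.828×10²⁶ = 1.26×10²⁵ W.
From T_eq⁴ = L(1−A)/(16πσd²): d = √[L(1−A)/(16πσT_eq⁴)].
d = √[1.26×10²⁵ × 0.73 / (16π × 5.67×10⁻⁸ × (331)⁴)] = 1.64×10¹⁰ m = 0.110 AU.

d ≈ 0.110 AU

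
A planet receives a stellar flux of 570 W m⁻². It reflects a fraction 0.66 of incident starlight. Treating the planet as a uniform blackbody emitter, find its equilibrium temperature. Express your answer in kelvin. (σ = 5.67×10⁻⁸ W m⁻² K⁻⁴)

Energy balance: absorbed = emitted ⇒ πR²·S(1−A) = 4πR²·σT_eq⁴, so T_eq⁴ = S(1−A)/(4σ).
T_eq = [570 × 0.34 / (4 × 5.67×10⁻⁸)]^(1/4) = (8.54×10⁸)^(1/4) = 171 K.

T_eq ≈ 171 K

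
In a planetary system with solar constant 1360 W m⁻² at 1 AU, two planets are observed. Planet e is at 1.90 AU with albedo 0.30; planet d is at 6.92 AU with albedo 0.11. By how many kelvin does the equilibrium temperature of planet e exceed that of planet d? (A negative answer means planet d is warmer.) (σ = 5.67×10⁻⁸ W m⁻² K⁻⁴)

T_eq = [S₀(1−A)/(4σd²)]^(1/4), so T ∝ (1−A)^(1/4) / √d.
T₁ = [1360×0.70/(4×5.67×10⁻⁸×1.90²)]^(1/4) = 184.66 K.
T₂ = [1360×0.89/(4×5.67×10⁻⁸×6.92²)]^(1/4) = 102.75 K.

ΔT ≈ 81.9 K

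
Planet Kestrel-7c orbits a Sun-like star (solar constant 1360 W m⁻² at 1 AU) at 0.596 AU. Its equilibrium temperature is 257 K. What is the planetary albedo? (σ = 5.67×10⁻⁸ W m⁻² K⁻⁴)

Flux at 0.596 AU: S = 1360/0.596² = 3830 W m⁻².
From T_eq⁴ = S(1−A)/(4σ): 1−A = 4σT_eq⁴/S.
1−A = 4 × 5.67×10⁻⁸ × (257)⁴ / 3830 = 0.258.

A ≈ 0.74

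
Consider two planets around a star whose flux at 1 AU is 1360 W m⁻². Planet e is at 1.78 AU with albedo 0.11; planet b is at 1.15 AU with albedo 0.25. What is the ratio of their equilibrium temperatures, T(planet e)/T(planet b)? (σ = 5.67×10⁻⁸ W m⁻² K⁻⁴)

T₁/T₂ ≈ 0.839

T_eq = [S₀(1−A)/(4σd²)]^(1/4), so T ∝ (1−A)^(1/4) / √d.
T₁ = [1360×0.89/(4×5.67×10⁻⁸×1.78²)]^(1/4) = 202.59 K.
T₂ = [1360×0.75/(4×5.67×10⁻⁸×1.15²)]^(1/4) = 241.49 K.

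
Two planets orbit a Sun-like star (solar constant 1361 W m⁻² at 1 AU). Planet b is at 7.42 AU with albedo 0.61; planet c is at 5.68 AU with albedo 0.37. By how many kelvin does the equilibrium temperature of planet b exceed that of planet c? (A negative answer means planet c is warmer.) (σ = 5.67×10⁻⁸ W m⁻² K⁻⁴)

ΔT ≈ -23.3 K

T_eq = [S₀(1−A)/(4σd²)]^(1/4), so T ∝ (1−A)^(1/4) / √d.
T₁ = [1361×0.39/(4×5.67×10⁻⁸×7.42²)]^(1/4) = 80.75 K.
T₂ = [1361×0.63/(4×5.67×10⁻⁸×5.68²)]^(1/4) = 104.04 K.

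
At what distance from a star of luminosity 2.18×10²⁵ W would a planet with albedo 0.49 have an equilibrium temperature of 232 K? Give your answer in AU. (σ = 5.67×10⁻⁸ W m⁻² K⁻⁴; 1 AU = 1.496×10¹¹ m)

d ≈ 0.245 AU

From T_eq⁴ = L(1−A)/(16πσd²): d = √[L(1−A)/(16πσT_eq⁴)].
d = √[2.18×10²⁵ × 0.51 / (16π × 5.67×10⁻⁸ × (232)⁴)] = 3.67×10¹⁰ m = 0.245 AU.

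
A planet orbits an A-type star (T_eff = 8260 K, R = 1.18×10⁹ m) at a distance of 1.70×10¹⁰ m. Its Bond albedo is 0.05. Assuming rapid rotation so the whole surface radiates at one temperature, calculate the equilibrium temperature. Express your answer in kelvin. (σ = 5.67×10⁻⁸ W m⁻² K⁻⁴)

L = 4πR_⋆²σT_⋆⁴ = 4π(1.18×10⁹)² × 5.67×10⁻⁸ × (8260)⁴ = 4.62×10²⁷ W.
S = L/(4πd²) = 1.27×10⁶ W m⁻².
Energy balance: absorbed = emitted ⇒ πR²·S(1−A) = 4πR²·σT_eq⁴, so T_eq⁴ = S(1−A)/(4σ).
T_eq = [1.27×10⁶ × 0.95 / (4 × 5.67×10⁻⁸)]^(1/4) = (5.33×10¹²)^(1/4) = 1520 K.

T_eq ≈ 1520 K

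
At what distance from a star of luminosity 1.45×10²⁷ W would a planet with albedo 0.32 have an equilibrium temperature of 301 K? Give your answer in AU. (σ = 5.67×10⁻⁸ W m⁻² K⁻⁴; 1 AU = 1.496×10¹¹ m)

d ≈ 1.37 AU

From T_eq⁴ = L(1−A)/(16πσd²): d = √[L(1−A)/(16πσT_eq⁴)].
d = √[1.45×10²⁷ × 0.68 / (16π × 5.67×10⁻⁸ × (301)⁴)] = 2.05×10¹¹ m = 1.37 AU.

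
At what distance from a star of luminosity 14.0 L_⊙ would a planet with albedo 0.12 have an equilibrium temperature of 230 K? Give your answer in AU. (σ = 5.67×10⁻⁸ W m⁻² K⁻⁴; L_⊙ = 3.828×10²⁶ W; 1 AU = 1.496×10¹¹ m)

L = 14.0 × 3.828×10²⁶ = 5.36×10²⁷ W.
From T_eq⁴ = L(1−A)/(16πσd²): d = √[L(1−A)/(16πσT_eq⁴)].
d = √[5.36×10²⁷ × 0.88 / (16π × 5.67×10⁻⁸ × (230)⁴)] = 7.69×10¹¹ m = 5.14 AU.

d ≈ 5.14 AU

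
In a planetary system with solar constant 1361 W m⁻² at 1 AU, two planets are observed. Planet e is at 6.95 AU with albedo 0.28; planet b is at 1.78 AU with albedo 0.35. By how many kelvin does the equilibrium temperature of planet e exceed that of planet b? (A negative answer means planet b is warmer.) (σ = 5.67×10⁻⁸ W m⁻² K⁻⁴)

T_eq = [S₀(1−A)/(4σd²)]^(1/4), so T ∝ (1−A)^(1/4) / √d.
T₁ = [1361×0.72/(4×5.67×10⁻⁸×6.95²)]^(1/4) = 97.25 K.
T₂ = [1361×0.65/(4×5.67×10⁻⁸×1.78²)]^(1/4) = 187.31 K.

ΔT ≈ -90.1 K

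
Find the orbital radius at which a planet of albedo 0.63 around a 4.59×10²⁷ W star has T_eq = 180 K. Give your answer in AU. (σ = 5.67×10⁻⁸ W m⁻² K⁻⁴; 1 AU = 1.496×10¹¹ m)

d ≈ 5.04 AU

From T_eq⁴ = L(1−A)/(16πσd²): d = √[L(1−A)/(16πσT_eq⁴)].
d = √[4.59×10²⁷ × 0.37 / (16π × 5.67×10⁻⁸ × (180)⁴)] = 7.53×10¹¹ m = 5.04 AU.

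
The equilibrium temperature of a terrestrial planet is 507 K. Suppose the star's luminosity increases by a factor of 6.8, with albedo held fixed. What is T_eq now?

T_eq ∝ L^(1/4) · d^(−1/2).
T′ = 507 × 6.8^(1/4) = 819 K.

T_eq ≈ 819 K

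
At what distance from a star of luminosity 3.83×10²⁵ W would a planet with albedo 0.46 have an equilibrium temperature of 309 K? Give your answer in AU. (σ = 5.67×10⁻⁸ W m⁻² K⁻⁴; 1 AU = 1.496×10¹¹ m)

d ≈ 0.189 AU

From T_eq⁴ = L(1−A)/(16πσd²): d = √[L(1−A)/(16πσT_eq⁴)].
d = √[3.83×10²⁵ × 0.54 / (16π × 5.67×10⁻⁸ × (309)⁴)] = 2.82×10¹⁰ m = 0.189 AU.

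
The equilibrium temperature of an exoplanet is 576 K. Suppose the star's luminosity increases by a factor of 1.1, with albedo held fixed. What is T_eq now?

T_eq ≈ 590 K

T_eq ∝ L^(1/4) · d^(−1/2).
T′ = 576 × 1.1^(1/4) = 590 K.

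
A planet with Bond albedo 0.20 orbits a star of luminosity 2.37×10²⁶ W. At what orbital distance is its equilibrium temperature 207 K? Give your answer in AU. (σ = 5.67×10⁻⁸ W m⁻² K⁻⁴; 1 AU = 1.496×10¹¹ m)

From T_eq⁴ = L(1−A)/(16πσd²): d = √[L(1−A)/(16πσT_eq⁴)].
d = √[2.37×10²⁶ × 0.80 / (16π × 5.67×10⁻⁸ × (207)⁴)] = 1.90×10¹¹ m = 1.27 AU.

d ≈ 1.27 AU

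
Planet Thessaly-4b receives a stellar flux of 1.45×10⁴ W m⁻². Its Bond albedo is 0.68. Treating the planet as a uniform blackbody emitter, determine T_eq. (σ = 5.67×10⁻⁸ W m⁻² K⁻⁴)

T_eq ≈ 378 K

Energy balance: absorbed = emitted ⇒ πR²·S(1−A) = 4πR²·σT_eq⁴, so T_eq⁴ = S(1−A)/(4σ).
T_eq = [1.45×10⁴ × 0.32 / (4 × 5.67×10⁻⁸)]^(1/4) = (2.05×10¹⁰)^(1/4) = 378 K.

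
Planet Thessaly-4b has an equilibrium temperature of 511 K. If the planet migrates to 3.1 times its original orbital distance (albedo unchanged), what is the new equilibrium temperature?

T_eq ≈ 290 K

T_eq ∝ L^(1/4) · d^(−1/2).
T′ = 511 / 3.1^(1/2) = 290 K.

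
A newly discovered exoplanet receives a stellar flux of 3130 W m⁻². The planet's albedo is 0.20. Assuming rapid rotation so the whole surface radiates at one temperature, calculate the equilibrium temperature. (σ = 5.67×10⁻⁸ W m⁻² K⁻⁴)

Energy balance: absorbed = emitted ⇒ πR²·S(1−A) = 4πR²·σT_eq⁴, so T_eq⁴ = S(1−A)/(4σ).
T_eq = [3130 × 0.80 / (4 × 5.67×10⁻⁸)]^(1/4) = (1.10×10¹⁰)^(1/4) = 324 K.

T_eq ≈ 324 K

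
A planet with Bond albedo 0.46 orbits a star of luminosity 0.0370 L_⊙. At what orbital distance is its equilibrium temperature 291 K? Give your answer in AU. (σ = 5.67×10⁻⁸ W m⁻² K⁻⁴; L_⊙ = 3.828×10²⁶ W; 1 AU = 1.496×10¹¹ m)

L = 0.0370 × 3.828×10²⁶ = 1.42×10²⁵ W.
From T_eq⁴ = L(1−A)/(16πσd²): d = √[L(1−A)/(16πσT_eq⁴)].
d = √[1.42×10²⁵ × 0.54 / (16π × 5.67×10⁻⁸ × (291)⁴)] = 1.93×10¹⁰ m = 0.129 AU.

d ≈ 0.129 AU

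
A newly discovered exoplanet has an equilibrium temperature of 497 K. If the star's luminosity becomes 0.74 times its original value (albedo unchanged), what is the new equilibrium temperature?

T_eq ∝ L^(1/4) · d^(−1/2).
T′ = 497 × 0.74^(1/4) = 461 K.

T_eq ≈ 461 K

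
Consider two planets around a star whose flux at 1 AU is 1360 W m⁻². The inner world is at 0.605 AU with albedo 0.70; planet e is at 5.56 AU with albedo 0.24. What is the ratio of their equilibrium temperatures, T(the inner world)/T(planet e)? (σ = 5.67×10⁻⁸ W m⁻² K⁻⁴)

T_eq = [S₀(1−A)/(4σd²)]^(1/4), so T ∝ (1−A)^(1/4) / √d.
T₁ = [1360×0.30/(4×5.67×10⁻⁸×0.605²)]^(1/4) = 264.77 K.
T₂ = [1360×0.76/(4×5.67×10⁻⁸×5.56²)]^(1/4) = 110.19 K.

T₁/T₂ ≈ 2.403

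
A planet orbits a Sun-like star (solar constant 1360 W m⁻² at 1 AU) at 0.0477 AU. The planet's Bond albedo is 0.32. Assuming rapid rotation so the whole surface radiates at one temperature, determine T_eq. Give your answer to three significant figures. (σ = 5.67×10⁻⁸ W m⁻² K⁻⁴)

T_eq ≈ 1160 K

Flux at 0.0477 AU: S = 1360/0.0477² = 5.98×10⁵ W m⁻².
Energy balance: absorbed = emitted ⇒ πR²·S(1−A) = 4πR²·σT_eq⁴, so T_eq⁴ = S(1−A)/(4σ).
T_eq = [5.98×10⁵ × 0.68 / (4 × 5.67×10⁻⁸)]^(1/4) = (1.79×10¹²)^(1/4) = 1160 K.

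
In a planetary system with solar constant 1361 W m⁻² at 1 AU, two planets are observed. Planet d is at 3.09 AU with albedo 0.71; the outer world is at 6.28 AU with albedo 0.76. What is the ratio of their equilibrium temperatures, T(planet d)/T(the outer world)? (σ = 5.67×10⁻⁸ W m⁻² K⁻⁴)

T_eq = [S₀(1−A)/(4σd²)]^(1/4), so T ∝ (1−A)^(1/4) / √d.
T₁ = [1361×0.29/(4×5.67×10⁻⁸×3.09²)]^(1/4) = 116.19 K.
T₂ = [1361×0.24/(4×5.67×10⁻⁸×6.28²)]^(1/4) = 77.74 K.

T₁/T₂ ≈ 1.495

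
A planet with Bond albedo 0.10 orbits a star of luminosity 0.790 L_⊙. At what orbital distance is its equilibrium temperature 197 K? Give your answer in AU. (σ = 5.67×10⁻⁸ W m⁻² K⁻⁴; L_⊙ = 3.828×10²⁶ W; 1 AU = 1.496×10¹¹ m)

d ≈ 1.68 AU

L = 0.790 × 3.828×10²⁶ = 3.02×10²⁶ W.
From T_eq⁴ = L(1−A)/(16πσd²): d = √[L(1−A)/(16πσT_eq⁴)].
d = √[3.02×10²⁶ × 0.90 / (16π × 5.67×10⁻⁸ × (197)⁴)] = 2.52×10¹¹ m = 1.68 AU.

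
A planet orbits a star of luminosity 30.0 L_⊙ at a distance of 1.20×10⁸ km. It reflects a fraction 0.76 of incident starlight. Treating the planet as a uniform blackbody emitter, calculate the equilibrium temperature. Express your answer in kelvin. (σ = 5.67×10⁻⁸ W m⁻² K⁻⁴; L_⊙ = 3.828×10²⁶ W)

d = 1.20×10⁸ km = 1.20×10¹¹ m.
L = 30.0 × 3.828×10²⁶ = 1.15×10²⁸ W.
Flux: S = L/(4πd²) = 1.15×10²⁸/(4π×(1.20×10¹¹)²) = 6.35×10⁴ W m⁻².
Energy balance: absorbed = emitted ⇒ πR²·S(1−A) = 4πR²·σT_eq⁴, so T_eq⁴ = S(1−A)/(4σ).
T_eq = [6.35×10⁴ × 0.24 / (4 × 5.67×10⁻⁸)]^(1/4) = (6.72×10¹⁰)^(1/4) = 509 K.

T_eq ≈ 509 K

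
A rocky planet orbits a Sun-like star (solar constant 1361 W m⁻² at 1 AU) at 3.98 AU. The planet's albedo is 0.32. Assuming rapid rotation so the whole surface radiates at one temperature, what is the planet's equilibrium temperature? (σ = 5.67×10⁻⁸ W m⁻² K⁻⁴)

T_eq ≈ 127 K

Flux at 3.98 AU: S = 1361/3.98² = 85.9 W m⁻².
Energy balance: absorbed = emitted ⇒ πR²·S(1−A) = 4πR²·σT_eq⁴, so T_eq⁴ = S(1−A)/(4σ).
T_eq = [85.9 × 0.68 / (4 × 5.67×10⁻⁸)]^(1/4) = (2.58×10⁸)^(1/4) = 127 K.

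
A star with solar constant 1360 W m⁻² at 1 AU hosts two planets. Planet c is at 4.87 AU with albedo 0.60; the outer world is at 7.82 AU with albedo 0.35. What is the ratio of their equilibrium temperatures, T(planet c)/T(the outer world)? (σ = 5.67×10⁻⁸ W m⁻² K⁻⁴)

T_eq = [S₀(1−A)/(4σd²)]^(1/4), so T ∝ (1−A)^(1/4) / √d.
T₁ = [1360×0.40/(4×5.67×10⁻⁸×4.87²)]^(1/4) = 100.28 K.
T₂ = [1360×0.65/(4×5.67×10⁻⁸×7.82²)]^(1/4) = 89.35 K.

T₁/T₂ ≈ 1.122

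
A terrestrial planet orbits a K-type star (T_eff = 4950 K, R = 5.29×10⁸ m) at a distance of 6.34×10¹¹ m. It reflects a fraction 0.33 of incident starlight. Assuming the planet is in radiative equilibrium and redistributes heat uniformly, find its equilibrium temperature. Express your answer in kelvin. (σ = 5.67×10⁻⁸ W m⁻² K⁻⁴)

T_eq ≈ 91.5 K

L = 4πR_⋆²σT_⋆⁴ = 4π(5.29×10⁸)² × 5.67×10⁻⁸ × (4950)⁴ = 1.20×10²⁶ W.
S = L/(4πd²) = 23.7 W m⁻².
Energy balance: absorbed = emitted ⇒ πR²·S(1−A) = 4πR²·σT_eq⁴, so T_eq⁴ = S(1−A)/(4σ).
T_eq = [23.7 × 0.67 / (4 × 5.67×10⁻⁸)]^(1/4) = (7.00×10⁷)^(1/4) = 91.5 K.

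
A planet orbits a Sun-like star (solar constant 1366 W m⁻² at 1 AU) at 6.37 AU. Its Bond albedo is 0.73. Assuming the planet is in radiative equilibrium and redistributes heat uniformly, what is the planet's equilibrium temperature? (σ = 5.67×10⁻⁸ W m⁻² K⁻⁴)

Flux at 6.37 AU: S = 1366/6.37² = 33.7 W m⁻².
Energy balance: absorbed = emitted ⇒ πR²·S(1−A) = 4πR²·σT_eq⁴, so T_eq⁴ = S(1−A)/(4σ).
T_eq = [33.7 × 0.27 / (4 × 5.67×10⁻⁸)]^(1/4) = (4.01×10⁷)^(1/4) = 79.6 K.

T_eq ≈ 79.6 K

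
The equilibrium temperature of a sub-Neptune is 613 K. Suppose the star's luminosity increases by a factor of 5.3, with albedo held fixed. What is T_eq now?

T_eq ≈ 930 K

T_eq ∝ L^(1/4) · d^(−1/2).
T′ = 613 × 5.3^(1/4) = 930 K.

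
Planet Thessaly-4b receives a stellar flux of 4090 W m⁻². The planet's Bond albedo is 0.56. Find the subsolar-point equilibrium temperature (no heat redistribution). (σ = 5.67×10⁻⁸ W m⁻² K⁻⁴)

T_ss ≈ 422 K

At the subsolar point the surface absorbs S(1−A) and emits σT⁴ per unit area — no factor of 4, since only the local patch is in balance.
T = [4090 × 0.44 / 5.67×10⁻⁸]^(1/4) = (3.17×10¹⁰)^(1/4) = 422 K.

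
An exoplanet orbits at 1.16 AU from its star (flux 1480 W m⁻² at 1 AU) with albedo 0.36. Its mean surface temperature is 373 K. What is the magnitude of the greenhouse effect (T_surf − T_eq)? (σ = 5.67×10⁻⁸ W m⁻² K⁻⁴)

ΔT ≈ 137.0 K

S = 1480/1.16² = 1100 W m⁻².
T_eq = [S(1−A)/(4σ)]^(1/4) = [1100×0.64/(4×5.67×10⁻⁸)]^(1/4) = 236.0 K.
ΔT = T_surf − T_eq = 373 − 236.0.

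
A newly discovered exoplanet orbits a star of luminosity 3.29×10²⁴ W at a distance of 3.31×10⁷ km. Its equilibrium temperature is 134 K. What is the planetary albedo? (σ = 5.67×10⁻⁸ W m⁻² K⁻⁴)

A ≈ 0.69

d = 3.31×10⁷ km = 3.31×10¹⁰ m.
Flux: S = L/(4πd²) = 3.29×10²⁴/(4π×(3.31×10¹⁰)²) = 239 W m⁻².
From T_eq⁴ = S(1−A)/(4σ): 1−A = 4σT_eq⁴/S.
1−A = 4 × 5.67×10⁻⁸ × (134)⁴ / 239 = 0.306.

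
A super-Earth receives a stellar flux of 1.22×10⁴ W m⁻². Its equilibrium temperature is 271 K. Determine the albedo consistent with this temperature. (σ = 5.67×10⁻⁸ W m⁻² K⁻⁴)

From T_eq⁴ = S(1−A)/(4σ): 1−A = 4σT_eq⁴/S.
1−A = 4 × 5.67×10⁻⁸ × (271)⁴ / 1.22×10⁴ = 0.100.

A ≈ 0.90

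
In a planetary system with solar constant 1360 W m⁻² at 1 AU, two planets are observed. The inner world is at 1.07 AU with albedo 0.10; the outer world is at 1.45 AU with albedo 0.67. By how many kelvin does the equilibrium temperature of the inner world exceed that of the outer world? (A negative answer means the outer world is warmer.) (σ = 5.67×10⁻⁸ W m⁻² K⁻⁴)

ΔT ≈ 86.9 K

T_eq = [S₀(1−A)/(4σd²)]^(1/4), so T ∝ (1−A)^(1/4) / √d.
T₁ = [1360×0.90/(4×5.67×10⁻⁸×1.07²)]^(1/4) = 262.02 K.
T₂ = [1360×0.33/(4×5.67×10⁻⁸×1.45²)]^(1/4) = 175.15 K.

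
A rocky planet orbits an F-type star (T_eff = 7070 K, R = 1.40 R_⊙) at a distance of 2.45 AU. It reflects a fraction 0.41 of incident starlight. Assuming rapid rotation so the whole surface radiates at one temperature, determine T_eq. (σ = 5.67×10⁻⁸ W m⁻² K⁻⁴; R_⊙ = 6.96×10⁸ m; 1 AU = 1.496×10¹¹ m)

T_eq ≈ 226 K

R_⋆ = 1.40 × 6.96×10⁸ = 9.74×10⁸ m.
d = 2.45 AU = 3.67×10¹¹ m.
L = 4πR_⋆²σT_⋆⁴ = 4π(9.74×10⁸)² × 5.67×10⁻⁸ × (7070)⁴ = 1.69×10²⁷ W.
S = L/(4πd²) = 1000 W m⁻².
Energy balance: absorbed = emitted ⇒ πR²·S(1−A) = 4πR²·σT_eq⁴, so T_eq⁴ = S(1−A)/(4σ).
T_eq = [1000 × 0.59 / (4 × 5.67×10⁻⁸)]^(1/4) = (2.60×10⁹)^(1/4) = 226 K.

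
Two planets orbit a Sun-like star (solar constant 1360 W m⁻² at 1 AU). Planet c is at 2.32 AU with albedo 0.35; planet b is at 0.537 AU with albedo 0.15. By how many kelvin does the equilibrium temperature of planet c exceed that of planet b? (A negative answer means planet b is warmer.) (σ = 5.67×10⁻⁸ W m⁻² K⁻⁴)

ΔT ≈ -200.6 K

T_eq = [S₀(1−A)/(4σd²)]^(1/4), so T ∝ (1−A)^(1/4) / √d.
T₁ = [1360×0.65/(4×5.67×10⁻⁸×2.32²)]^(1/4) = 164.04 K.
T₂ = [1360×0.85/(4×5.67×10⁻⁸×0.537²)]^(1/4) = 364.62 K.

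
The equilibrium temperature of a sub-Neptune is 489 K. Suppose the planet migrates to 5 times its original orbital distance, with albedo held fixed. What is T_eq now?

T_eq ≈ 219 K

T_eq ∝ L^(1/4) · d^(−1/2).
T′ = 489 / 5^(1/2) = 219 K.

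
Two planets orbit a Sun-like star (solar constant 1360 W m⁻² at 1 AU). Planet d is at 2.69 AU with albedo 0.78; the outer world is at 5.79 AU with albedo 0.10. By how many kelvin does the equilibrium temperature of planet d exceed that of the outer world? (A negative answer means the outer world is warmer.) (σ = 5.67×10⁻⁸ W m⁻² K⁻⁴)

T_eq = [S₀(1−A)/(4σd²)]^(1/4), so T ∝ (1−A)^(1/4) / √d.
T₁ = [1360×0.22/(4×5.67×10⁻⁸×2.69²)]^(1/4) = 116.20 K.
T₂ = [1360×0.90/(4×5.67×10⁻⁸×5.79²)]^(1/4) = 112.64 K.

ΔT ≈ 3.6 K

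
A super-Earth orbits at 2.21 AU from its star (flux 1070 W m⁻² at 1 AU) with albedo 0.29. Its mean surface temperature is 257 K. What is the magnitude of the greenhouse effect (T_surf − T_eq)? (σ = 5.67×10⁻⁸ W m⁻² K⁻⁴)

S = 1070/2.21² = 219.1 W m⁻².
T_eq = [S(1−A)/(4σ)]^(1/4) = [219.1×0.71/(4×5.67×10⁻⁸)]^(1/4) = 161.8 K.
ΔT = T_surf − T_eq = 257 − 161.8.

ΔT ≈ 95.2 K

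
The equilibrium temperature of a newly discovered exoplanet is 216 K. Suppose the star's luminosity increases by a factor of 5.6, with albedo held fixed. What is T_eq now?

T_eq ∝ L^(1/4) · d^(−1/2).
T′ = 216 × 5.6^(1/4) = 332 K.

T_eq ≈ 332 K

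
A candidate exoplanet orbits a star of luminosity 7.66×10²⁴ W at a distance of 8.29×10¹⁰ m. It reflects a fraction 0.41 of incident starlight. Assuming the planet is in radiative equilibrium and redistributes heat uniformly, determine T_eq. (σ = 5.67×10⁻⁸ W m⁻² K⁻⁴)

T_eq ≈ 123 K

Flux: S = L/(4πd²) = 7.66×10²⁴/(4π×(8.29×10¹⁰)²) = 88.7 W m⁻².
Energy balance: absorbed = emitted ⇒ πR²·S(1−A) = 4πR²·σT_eq⁴, so T_eq⁴ = S(1−A)/(4σ).
T_eq = [88.7 × 0.59 / (4 × 5.67×10⁻⁸)]^(1/4) = (2.31×10⁸)^(1/4) = 123 K.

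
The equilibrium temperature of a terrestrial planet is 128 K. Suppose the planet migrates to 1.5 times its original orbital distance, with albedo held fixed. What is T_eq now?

T_eq ∝ L^(1/4) · d^(−1/2).
T′ = 128 / 1.5^(1/2) = 105 K.

T_eq ≈ 105 K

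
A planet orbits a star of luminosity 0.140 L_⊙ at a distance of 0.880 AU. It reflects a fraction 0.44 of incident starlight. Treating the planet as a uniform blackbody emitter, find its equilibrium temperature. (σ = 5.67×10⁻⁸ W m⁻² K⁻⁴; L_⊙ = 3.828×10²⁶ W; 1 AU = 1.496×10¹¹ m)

T_eq ≈ 157 K

d = 0.880 AU = 1.32×10¹¹ m.
L = 0.140 × 3.828×10²⁶ = 5.36×10²⁵ W.
Flux: S = L/(4πd²) = 5.36×10²⁵/(4π×(1.32×10¹¹)²) = 246 W m⁻².
Energy balance: absorbed = emitted ⇒ πR²·S(1−A) = 4πR²·σT_eq⁴, so T_eq⁴ = S(1−A)/(4σ).
T_eq = [246 × 0.56 / (4 × 5.67×10⁻⁸)]^(1/4) = (6.08×10⁸)^(1/4) = 157 K.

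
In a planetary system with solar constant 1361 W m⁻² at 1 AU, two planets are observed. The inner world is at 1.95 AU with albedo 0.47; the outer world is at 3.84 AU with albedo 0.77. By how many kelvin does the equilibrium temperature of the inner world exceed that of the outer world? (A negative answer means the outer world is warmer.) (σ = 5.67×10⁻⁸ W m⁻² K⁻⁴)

T_eq = [S₀(1−A)/(4σd²)]^(1/4), so T ∝ (1−A)^(1/4) / √d.
T₁ = [1361×0.53/(4×5.67×10⁻⁸×1.95²)]^(1/4) = 170.06 K.
T₂ = [1361×0.23/(4×5.67×10⁻⁸×3.84²)]^(1/4) = 98.36 K.

ΔT ≈ 71.7 K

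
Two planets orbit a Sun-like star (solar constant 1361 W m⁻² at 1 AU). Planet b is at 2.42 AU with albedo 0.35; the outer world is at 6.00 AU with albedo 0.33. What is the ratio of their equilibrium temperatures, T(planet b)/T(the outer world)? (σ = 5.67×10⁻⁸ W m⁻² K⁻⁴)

T_eq = [S₀(1−A)/(4σd²)]^(1/4), so T ∝ (1−A)^(1/4) / √d.
T₁ = [1361×0.65/(4×5.67×10⁻⁸×2.42²)]^(1/4) = 160.65 K.
T₂ = [1361×0.67/(4×5.67×10⁻⁸×6.00²)]^(1/4) = 102.80 K.

T₁/T₂ ≈ 1.563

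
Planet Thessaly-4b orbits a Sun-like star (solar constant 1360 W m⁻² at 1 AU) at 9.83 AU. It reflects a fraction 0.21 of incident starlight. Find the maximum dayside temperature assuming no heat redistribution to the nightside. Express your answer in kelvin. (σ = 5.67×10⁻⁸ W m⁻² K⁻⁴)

T_ss ≈ 118 K

Flux at 9.83 AU: S = 1360/9.83² = 14.1 W m⁻².
With no redistribution each surface element balances locally: S(1−A) = σT⁴.
T = [14.1 × 0.79 / 5.67×10⁻⁸]^(1/4) = (1.96×10⁸)^(1/4) = 118 K.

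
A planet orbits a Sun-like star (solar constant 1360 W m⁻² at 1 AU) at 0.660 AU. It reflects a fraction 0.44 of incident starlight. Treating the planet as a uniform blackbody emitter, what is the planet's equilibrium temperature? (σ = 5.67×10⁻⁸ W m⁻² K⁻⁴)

Flux at 0.660 AU: S = 1360/0.660² = 3120 W m⁻².
Energy balance: absorbed = emitted ⇒ πR²·S(1−A) = 4πR²·σT_eq⁴, so T_eq⁴ = S(1−A)/(4σ).
T_eq = [3120 × 0.56 / (4 × 5.67×10⁻⁸)]^(1/4) = (7.71×10⁹)^(1/4) = 296 K.

T_eq ≈ 296 K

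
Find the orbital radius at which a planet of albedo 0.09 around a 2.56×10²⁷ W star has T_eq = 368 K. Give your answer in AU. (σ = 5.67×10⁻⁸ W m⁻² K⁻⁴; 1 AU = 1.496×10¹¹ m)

From T_eq⁴ = L(1−A)/(16πσd²): d = √[L(1−A)/(16πσT_eq⁴)].
d = √[2.56×10²⁷ × 0.91 / (16π × 5.67×10⁻⁸ × (368)⁴)] = 2.11×10¹¹ m = 1.41 AU.

d ≈ 1.41 AU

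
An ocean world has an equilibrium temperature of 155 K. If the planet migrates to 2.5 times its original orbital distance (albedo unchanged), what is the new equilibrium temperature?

T_eq ≈ 98.0 K

T_eq ∝ L^(1/4) · d^(−1/2).
T′ = 155 / 2.5^(1/2) = 98.0 K.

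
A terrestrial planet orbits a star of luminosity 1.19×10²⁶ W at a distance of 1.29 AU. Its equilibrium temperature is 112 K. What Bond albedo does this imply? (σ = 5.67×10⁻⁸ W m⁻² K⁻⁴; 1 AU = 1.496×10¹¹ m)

A ≈ 0.86

d = 1.29 AU = 1.93×10¹¹ m.
Flux: S = L/(4πd²) = 1.19×10²⁶/(4π×(1.93×10¹¹)²) = 254 W m⁻².
From T_eq⁴ = S(1−A)/(4σ): 1−A = 4σT_eq⁴/S.
1−A = 4 × 5.67×10⁻⁸ × (112)⁴ / 254 = 0.140.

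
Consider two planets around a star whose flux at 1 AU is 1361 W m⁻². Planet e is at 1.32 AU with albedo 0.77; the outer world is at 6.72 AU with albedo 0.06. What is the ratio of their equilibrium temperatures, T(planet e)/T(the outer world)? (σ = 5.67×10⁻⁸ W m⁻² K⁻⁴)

T₁/T₂ ≈ 1.587

T_eq = [S₀(1−A)/(4σd²)]^(1/4), so T ∝ (1−A)^(1/4) / √d.
T₁ = [1361×0.23/(4×5.67×10⁻⁸×1.32²)]^(1/4) = 167.76 K.
T₂ = [1361×0.94/(4×5.67×10⁻⁸×6.72²)]^(1/4) = 105.72 K.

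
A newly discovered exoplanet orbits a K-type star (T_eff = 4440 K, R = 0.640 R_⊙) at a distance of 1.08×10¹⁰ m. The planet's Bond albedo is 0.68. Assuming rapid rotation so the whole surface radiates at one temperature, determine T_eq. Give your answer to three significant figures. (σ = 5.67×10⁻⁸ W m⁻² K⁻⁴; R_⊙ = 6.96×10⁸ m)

T_eq ≈ 480 K

R_⋆ = 0.640 × 6.96×10⁸ = 4.45×10⁸ m.
L = 4πR_⋆²σT_⋆⁴ = 4π(4.45×10⁸)² × 5.67×10⁻⁸ × (4440)⁴ = 5.49×10²⁵ W.
S = L/(4πd²) = 3.75×10⁴ W m⁻².
Energy balance: absorbed = emitted ⇒ πR²·S(1−A) = 4πR²·σT_eq⁴, so T_eq⁴ = S(1−A)/(4σ).
T_eq = [3.75×10⁴ × 0.32 / (4 × 5.67×10⁻⁸)]^(1/4) = (5.29×10¹⁰)^(1/4) = 480 K.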